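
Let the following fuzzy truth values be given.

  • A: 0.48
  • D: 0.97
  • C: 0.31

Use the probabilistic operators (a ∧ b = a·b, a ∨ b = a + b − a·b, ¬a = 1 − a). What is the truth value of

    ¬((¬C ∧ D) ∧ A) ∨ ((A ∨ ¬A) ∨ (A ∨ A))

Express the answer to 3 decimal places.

0.978

¬C = 1 − 0.3100 = 0.6900
¬C ∧ D = a·b on (0.6900, 0.9700) = 0.6693
(¬C ∧ D) ∧ A = a·b on (0.6693, 0.4800) = 0.3213
¬((¬C ∧ D) ∧ A) = 1 − 0.3213 = 0.6787
¬A = 1 − 0.4800 = 0.5200
A ∨ ¬A = a + b − a·b on (0.4800, 0.5200) = 0.7504
A ∨ A = a + b − a·b on (0.4800, 0.4800) = 0.7296
(A ∨ ¬A) ∨ (A ∨ A) = a + b − a·b on (0.7504, 0.7296) = 0.9325
¬((¬C ∧ D) ∧ A) ∨ ((A ∨ ¬A) ∨ (A ∨ A)) = a + b − a·b on (0.6787, 0.9325) = 0.9783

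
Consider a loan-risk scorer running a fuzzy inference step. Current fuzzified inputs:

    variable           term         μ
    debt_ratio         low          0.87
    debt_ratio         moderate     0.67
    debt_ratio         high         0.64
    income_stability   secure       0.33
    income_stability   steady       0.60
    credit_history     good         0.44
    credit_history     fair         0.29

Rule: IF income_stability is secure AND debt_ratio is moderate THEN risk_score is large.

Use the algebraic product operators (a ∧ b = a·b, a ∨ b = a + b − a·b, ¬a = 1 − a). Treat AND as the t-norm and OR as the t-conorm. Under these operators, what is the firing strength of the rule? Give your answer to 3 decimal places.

0.221

firing strength: secure=0.33, moderate=0.67; AND[a·b] → w = 0.2211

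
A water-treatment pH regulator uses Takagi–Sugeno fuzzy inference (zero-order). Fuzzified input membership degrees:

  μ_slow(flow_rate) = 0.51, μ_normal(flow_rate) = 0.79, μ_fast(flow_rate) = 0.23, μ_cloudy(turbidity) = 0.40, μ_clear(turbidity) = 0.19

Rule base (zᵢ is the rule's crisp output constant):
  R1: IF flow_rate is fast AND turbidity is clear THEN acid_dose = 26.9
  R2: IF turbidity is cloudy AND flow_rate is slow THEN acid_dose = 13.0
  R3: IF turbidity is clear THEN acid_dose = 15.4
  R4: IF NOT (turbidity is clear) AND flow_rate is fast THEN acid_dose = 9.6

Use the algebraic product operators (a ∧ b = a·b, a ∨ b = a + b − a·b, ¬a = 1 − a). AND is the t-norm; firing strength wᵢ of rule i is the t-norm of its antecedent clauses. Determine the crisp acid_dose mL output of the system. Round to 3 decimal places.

13.689

R1 (z=26.9): fast=0.23, clear=0.19; AND[a·b] → w = 0.0437
R2 (z=13.0): cloudy=0.40, slow=0.51; AND[a·b] → w = 0.2040
R3 (z=15.4): clear=0.19 → w = 0.1900
R4 (z=9.6): ¬clear=1−0.19=0.81, fast=0.23; AND[a·b] → w = 0.1863
Weighted average = (0.0437·26.9 + 0.2040·13.0 + 0.1900·15.4 + 0.1863·9.6) / (0.0437 + 0.2040 + 0.1900 + 0.1863)
  = 8.5420 / 0.6240 = 13.689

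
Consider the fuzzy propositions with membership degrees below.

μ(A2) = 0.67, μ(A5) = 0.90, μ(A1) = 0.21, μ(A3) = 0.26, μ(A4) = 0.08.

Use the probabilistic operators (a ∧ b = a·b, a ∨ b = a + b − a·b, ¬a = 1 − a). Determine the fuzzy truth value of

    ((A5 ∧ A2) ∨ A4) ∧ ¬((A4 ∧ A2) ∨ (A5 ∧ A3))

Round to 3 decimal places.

0.460

A5 ∧ A2 = a·b on (0.9000, 0.6700) = 0.6030
(A5 ∧ A2) ∨ A4 = a + b − a·b on (0.6030, 0.0800) = 0.6348
A4 ∧ A2 = a·b on (0.0800, 0.6700) = 0.0536
A5 ∧ A3 = a·b on (0.9000, 0.2600) = 0.2340
(A4 ∧ A2) ∨ (A5 ∧ A3) = a + b − a·b on (0.0536, 0.2340) = 0.2751
¬((A4 ∧ A2) ∨ (A5 ∧ A3)) = 1 − 0.2751 = 0.7249
((A5 ∧ A2) ∨ A4) ∧ ¬((A4 ∧ A2) ∨ (A5 ∧ A3)) = a·b on (0.6348, 0.7249) = 0.4602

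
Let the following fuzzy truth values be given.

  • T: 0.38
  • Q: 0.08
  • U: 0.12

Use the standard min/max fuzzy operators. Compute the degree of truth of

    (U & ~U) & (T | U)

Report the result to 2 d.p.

0.12

~U = 1 − 0.12 = 0.88
U & ~U = min(a, b) on (0.12, 0.88) = 0.12
T | U = max(a, b) on (0.38, 0.12) = 0.38
(U & ~U) & (T | U) = min(a, b) on (0.12, 0.38) = 0.12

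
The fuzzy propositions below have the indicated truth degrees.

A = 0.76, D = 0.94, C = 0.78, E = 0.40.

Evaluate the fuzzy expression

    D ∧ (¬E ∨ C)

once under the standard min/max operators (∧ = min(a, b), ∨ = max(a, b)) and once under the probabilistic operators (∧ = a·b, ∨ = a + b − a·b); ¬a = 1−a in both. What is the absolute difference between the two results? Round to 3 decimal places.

Under standard min/max:
  ¬E = 1 − 0.40 = 0.60
  ¬E ∨ C = max(a, b) on (0.60, 0.78) = 0.78
  D ∧ (¬E ∨ C) = min(a, b) on (0.94, 0.78) = 0.78
  → value = 0.7800
Under probabilistic:
  ¬E = 1 − 0.4000 = 0.6000
  ¬E ∨ C = a + b − a·b on (0.6000, 0.7800) = 0.9120
  D ∧ (¬E ∨ C) = a·b on (0.9400, 0.9120) = 0.8573
  → value = 0.8573
|0.7800 − 0.8573| = 0.077

0.077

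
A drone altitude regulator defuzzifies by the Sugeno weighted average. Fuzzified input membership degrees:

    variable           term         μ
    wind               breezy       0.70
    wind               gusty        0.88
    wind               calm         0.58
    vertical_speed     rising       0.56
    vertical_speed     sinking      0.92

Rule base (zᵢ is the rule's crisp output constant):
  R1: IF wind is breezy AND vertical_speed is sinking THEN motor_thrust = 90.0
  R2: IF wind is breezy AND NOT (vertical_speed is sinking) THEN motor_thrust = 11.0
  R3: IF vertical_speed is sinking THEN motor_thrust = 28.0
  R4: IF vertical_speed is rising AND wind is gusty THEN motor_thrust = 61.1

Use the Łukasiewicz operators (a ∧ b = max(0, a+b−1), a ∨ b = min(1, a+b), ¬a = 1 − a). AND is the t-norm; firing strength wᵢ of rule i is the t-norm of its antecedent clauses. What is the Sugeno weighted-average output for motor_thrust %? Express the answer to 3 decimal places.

54.770

R1 (z=90.0): breezy=0.70, sinking=0.92; AND[max(0, a+b−1)] → w = 0.62
R2 (z=11.0): breezy=0.70, ¬sinking=1−0.92=0.08; AND[max(0, a+b−1)] → w = 0.00
R3 (z=28.0): sinking=0.92 → w = 0.92
R4 (z=61.1): rising=0.56, gusty=0.88; AND[max(0, a+b−1)] → w = 0.44
Weighted average = (0.62·90.0 + 0.00·11.0 + 0.92·28.0 + 0.44·61.1) / (0.62 + 0.00 + 0.92 + 0.44)
  = 108.4440 / 1.9800 = 54.770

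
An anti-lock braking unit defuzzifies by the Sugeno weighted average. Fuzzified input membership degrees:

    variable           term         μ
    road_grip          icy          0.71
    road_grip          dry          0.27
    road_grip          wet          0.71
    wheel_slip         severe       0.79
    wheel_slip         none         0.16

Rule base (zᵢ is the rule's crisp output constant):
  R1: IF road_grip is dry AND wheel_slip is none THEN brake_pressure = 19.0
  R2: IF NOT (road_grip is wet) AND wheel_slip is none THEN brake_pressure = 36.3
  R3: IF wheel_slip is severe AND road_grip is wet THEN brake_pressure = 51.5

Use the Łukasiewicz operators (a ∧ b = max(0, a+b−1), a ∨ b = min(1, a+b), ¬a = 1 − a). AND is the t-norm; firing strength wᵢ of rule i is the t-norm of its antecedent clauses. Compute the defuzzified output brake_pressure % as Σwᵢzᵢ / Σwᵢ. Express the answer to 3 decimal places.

R1 (z=19.0): dry=0.27, none=0.16; AND[max(0, a+b−1)] → w = 0.00
R2 (z=36.3): ¬wet=1−0.71=0.29, none=0.16; AND[max(0, a+b−1)] → w = 0.00
R3 (z=51.5): severe=0.79, wet=0.71; AND[max(0, a+b−1)] → w = 0.50
Weighted average = (0.00·19.0 + 0.00·36.3 + 0.50·51.5) / (0.00 + 0.00 + 0.50)
  = 25.7500 / 0.5000 = 51.500

51.500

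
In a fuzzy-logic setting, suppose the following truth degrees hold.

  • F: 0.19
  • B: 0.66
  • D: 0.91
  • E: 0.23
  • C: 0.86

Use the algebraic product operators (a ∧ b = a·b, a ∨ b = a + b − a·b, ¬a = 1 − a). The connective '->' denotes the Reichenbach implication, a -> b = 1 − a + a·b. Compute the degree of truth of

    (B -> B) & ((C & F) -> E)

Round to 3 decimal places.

0.678

B -> B  [Reichenbach: 1 − a + a·b] with a=0.6600, b=0.6600 → 0.7756
C & F = a·b on (0.8600, 0.1900) = 0.1634
(C & F) -> E  [Reichenbach: 1 − a + a·b] with a=0.1634, b=0.2300 → 0.8742
(B -> B) & ((C & F) -> E) = a·b on (0.7756, 0.8742) = 0.6780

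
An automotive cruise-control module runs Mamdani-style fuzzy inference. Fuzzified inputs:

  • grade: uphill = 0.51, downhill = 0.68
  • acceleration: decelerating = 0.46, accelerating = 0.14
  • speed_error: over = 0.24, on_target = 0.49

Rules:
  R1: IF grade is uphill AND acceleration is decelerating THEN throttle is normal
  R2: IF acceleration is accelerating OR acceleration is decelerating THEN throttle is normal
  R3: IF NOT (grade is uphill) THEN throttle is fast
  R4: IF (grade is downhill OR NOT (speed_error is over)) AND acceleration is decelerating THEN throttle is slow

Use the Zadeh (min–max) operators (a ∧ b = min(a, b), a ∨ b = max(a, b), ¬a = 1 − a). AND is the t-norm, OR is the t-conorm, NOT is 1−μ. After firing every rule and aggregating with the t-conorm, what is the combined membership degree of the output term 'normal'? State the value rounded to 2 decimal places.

0.46

R1: uphill=0.51, decelerating=0.46; AND[min(a, b)] → w = 0.46
R2: accelerating=0.14, decelerating=0.46; OR[max(a, b)] → w = 0.46
R3: ¬uphill=1−0.51=0.49 → w = 0.49
R4: (downhill=0.68 OR ¬over=1−0.24=0.76) = 0.76; AND[min(a, b)] with decelerating=0.46 → w = 0.46
Rules with consequent 'normal': {R1, R2} → strengths 0.46, 0.46
Aggregate via t-conorm [max(a, b)]: 0.46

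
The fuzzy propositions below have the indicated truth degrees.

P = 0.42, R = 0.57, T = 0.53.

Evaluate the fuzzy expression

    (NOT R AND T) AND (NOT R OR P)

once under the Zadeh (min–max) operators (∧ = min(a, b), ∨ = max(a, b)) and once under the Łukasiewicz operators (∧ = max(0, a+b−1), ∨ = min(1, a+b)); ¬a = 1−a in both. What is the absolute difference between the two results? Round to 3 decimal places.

Under Zadeh (min–max):
  NOT R = 1 − 0.57 = 0.43
  NOT R AND T = min(a, b) on (0.43, 0.53) = 0.43
  NOT R = 1 − 0.57 = 0.43
  NOT R OR P = max(a, b) on (0.43, 0.42) = 0.43
  (NOT R AND T) AND (NOT R OR P) = min(a, b) on (0.43, 0.43) = 0.43
  → value = 0.4300
Under Łukasiewicz:
  NOT R = 1 − 0.57 = 0.43
  NOT R AND T = max(0, a+b−1) on (0.43, 0.53) = 0.00
  NOT R = 1 − 0.57 = 0.43
  NOT R OR P = min(1, a+b) on (0.43, 0.42) = 0.85
  (NOT R AND T) AND (NOT R OR P) = max(0, a+b−1) on (0.00, 0.85) = 0.00
  → value = 0.0000
|0.4300 − 0.0000| = 0.430

0.430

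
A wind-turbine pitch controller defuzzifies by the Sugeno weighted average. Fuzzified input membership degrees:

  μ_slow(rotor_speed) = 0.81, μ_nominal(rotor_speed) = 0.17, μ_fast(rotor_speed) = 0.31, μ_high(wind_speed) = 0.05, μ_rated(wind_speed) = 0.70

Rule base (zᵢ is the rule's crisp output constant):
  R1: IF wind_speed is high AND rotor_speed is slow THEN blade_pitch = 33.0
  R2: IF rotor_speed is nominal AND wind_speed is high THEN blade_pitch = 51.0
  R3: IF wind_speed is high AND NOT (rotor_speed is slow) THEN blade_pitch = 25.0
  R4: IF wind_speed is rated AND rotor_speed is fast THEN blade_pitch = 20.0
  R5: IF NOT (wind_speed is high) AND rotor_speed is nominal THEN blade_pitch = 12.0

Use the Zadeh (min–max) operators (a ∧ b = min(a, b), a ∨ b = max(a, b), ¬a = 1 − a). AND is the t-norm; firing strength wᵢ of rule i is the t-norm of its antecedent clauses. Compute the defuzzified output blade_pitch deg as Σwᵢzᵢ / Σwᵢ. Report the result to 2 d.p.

R1 (z=33.0): high=0.05, slow=0.81; AND[min(a, b)] → w = 0.05
R2 (z=51.0): nominal=0.17, high=0.05; AND[min(a, b)] → w = 0.05
R3 (z=25.0): high=0.05, ¬slow=1−0.81=0.19; AND[min(a, b)] → w = 0.05
R4 (z=20.0): rated=0.70, fast=0.31; AND[min(a, b)] → w = 0.31
R5 (z=12.0): ¬high=1−0.05=0.95, nominal=0.17; AND[min(a, b)] → w = 0.17
Weighted average = (0.05·33.0 + 0.05·51.0 + 0.05·25.0 + 0.31·20.0 + 0.17·12.0) / (0.05 + 0.05 + 0.05 + 0.31 + 0.17)
  = 13.6900 / 0.6300 = 21.73

21.73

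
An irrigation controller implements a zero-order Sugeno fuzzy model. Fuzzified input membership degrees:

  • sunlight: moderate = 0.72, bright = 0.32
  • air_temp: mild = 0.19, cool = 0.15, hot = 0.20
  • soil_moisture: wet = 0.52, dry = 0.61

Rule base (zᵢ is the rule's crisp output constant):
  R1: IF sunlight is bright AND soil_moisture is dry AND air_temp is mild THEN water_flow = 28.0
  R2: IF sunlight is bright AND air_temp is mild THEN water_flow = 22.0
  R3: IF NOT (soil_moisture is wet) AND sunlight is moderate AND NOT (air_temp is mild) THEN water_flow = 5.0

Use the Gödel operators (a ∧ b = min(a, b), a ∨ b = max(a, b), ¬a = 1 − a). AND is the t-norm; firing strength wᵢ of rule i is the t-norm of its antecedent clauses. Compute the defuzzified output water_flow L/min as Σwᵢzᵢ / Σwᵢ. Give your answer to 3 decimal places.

R1 (z=28.0): bright=0.32, dry=0.61, mild=0.19; AND[min(a, b)] → w = 0.19
R2 (z=22.0): bright=0.32, mild=0.19; AND[min(a, b)] → w = 0.19
R3 (z=5.0): ¬wet=1−0.52=0.48, moderate=0.72, ¬mild=1−0.19=0.81; AND[min(a, b)] → w = 0.48
Weighted average = (0.19·28.0 + 0.19·22.0 + 0.48·5.0) / (0.19 + 0.19 + 0.48)
  = 11.9000 / 0.8600 = 13.837

13.837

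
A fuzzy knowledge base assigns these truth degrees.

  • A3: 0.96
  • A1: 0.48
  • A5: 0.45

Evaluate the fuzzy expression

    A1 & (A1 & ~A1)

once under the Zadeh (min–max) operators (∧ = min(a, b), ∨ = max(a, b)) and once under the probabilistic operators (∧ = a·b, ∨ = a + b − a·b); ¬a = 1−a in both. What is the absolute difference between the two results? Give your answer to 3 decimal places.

Under Zadeh (min–max):
  ~A1 = 1 − 0.48 = 0.52
  A1 & ~A1 = min(a, b) on (0.48, 0.52) = 0.48
  A1 & (A1 & ~A1) = min(a, b) on (0.48, 0.48) = 0.48
  → value = 0.4800
Under probabilistic:
  ~A1 = 1 − 0.4800 = 0.5200
  A1 & ~A1 = a·b on (0.4800, 0.5200) = 0.2496
  A1 & (A1 & ~A1) = a·b on (0.4800, 0.2496) = 0.1198
  → value = 0.1198
|0.4800 − 0.1198| = 0.360

0.360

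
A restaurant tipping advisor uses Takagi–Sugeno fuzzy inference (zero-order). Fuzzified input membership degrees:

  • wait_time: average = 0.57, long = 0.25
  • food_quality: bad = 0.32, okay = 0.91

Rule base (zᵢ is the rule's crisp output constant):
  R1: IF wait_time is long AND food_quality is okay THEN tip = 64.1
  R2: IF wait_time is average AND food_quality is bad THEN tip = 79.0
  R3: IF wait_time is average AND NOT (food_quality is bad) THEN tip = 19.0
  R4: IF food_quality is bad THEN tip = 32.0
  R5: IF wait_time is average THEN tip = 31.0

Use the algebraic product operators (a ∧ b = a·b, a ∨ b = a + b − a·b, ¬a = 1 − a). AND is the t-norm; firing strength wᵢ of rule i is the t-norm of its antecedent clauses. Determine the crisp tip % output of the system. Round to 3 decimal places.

38.084

R1 (z=64.1): long=0.25, okay=0.91; AND[a·b] → w = 0.2275
R2 (z=79.0): average=0.57, bad=0.32; AND[a·b] → w = 0.1824
R3 (z=19.0): average=0.57, ¬bad=1−0.32=0.68; AND[a·b] → w = 0.3876
R4 (z=32.0): bad=0.32 → w = 0.3200
R5 (z=31.0): average=0.57 → w = 0.5700
Weighted average = (0.2275·64.1 + 0.1824·79.0 + 0.3876·19.0 + 0.3200·32.0 + 0.5700·31.0) / (0.2275 + 0.1824 + 0.3876 + 0.3200 + 0.5700)
  = 64.2667 / 1.6875 = 38.084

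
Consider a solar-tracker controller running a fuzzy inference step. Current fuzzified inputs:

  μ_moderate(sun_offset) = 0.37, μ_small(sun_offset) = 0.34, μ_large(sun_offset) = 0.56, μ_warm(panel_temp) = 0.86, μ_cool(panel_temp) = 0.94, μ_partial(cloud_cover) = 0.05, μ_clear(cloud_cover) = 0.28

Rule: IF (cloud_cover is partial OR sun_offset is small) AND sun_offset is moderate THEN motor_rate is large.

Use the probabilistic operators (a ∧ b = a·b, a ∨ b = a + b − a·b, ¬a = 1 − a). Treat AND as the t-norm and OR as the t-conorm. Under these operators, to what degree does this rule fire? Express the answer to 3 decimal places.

0.138

firing strength: (partial=0.05 OR small=0.34) = 0.3730; AND[a·b] with moderate=0.37 → w = 0.1380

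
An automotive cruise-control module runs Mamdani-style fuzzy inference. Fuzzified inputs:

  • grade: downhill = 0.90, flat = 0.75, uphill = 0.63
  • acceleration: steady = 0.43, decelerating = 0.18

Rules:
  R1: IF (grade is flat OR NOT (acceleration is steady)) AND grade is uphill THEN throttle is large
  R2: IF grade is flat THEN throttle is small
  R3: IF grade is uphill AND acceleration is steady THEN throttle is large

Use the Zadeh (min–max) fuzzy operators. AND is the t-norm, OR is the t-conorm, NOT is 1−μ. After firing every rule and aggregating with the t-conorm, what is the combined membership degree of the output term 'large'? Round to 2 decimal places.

0.63

R1: (flat=0.75 OR ¬steady=1−0.43=0.57) = 0.75; AND[min(a, b)] with uphill=0.63 → w = 0.63
R2: flat=0.75 → w = 0.75
R3: uphill=0.63, steady=0.43; AND[min(a, b)] → w = 0.43
Rules with consequent 'large': {R1, R3} → strengths 0.63, 0.43
Aggregate via t-conorm [max(a, b)]: 0.63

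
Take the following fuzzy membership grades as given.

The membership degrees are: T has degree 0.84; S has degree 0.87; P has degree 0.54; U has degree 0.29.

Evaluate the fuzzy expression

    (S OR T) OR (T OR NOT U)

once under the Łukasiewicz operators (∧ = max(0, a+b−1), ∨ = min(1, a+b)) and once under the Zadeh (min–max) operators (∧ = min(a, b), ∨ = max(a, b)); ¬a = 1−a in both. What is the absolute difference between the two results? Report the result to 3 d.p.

0.130

Under Łukasiewicz:
  S OR T = min(1, a+b) on (0.87, 0.84) = 1.00
  NOT U = 1 − 0.29 = 0.71
  T OR NOT U = min(1, a+b) on (0.84, 0.71) = 1.00
  (S OR T) OR (T OR NOT U) = min(1, a+b) on (1.00, 1.00) = 1.00
  → value = 1.0000
Under Zadeh (min–max):
  S OR T = max(a, b) on (0.87, 0.84) = 0.87
  NOT U = 1 − 0.29 = 0.71
  T OR NOT U = max(a, b) on (0.84, 0.71) = 0.84
  (S OR T) OR (T OR NOT U) = max(a, b) on (0.87, 0.84) = 0.87
  → value = 0.8700
|1.0000 − 0.8700| = 0.130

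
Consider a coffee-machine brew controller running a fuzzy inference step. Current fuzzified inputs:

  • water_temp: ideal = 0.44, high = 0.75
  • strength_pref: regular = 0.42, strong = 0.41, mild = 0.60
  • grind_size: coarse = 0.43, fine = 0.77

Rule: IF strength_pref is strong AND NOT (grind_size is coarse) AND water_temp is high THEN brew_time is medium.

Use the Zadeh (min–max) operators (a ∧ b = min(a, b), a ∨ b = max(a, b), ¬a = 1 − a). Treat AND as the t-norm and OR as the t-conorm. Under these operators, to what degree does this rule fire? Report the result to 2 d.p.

firing strength: strong=0.41, ¬coarse=1−0.43=0.57, high=0.75; AND[min(a, b)] → w = 0.41

0.41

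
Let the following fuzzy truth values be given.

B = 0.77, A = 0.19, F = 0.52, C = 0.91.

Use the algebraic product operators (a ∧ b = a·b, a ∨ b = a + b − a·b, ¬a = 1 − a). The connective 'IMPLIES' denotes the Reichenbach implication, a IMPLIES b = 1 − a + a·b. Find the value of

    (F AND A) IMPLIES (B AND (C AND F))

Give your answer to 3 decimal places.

F AND A = a·b on (0.5200, 0.1900) = 0.0988
C AND F = a·b on (0.9100, 0.5200) = 0.4732
B AND (C AND F) = a·b on (0.7700, 0.4732) = 0.3644
(F AND A) IMPLIES (B AND (C AND F))  [Reichenbach: 1 − a + a·b] with a=0.0988, b=0.3644 → 0.9372

0.937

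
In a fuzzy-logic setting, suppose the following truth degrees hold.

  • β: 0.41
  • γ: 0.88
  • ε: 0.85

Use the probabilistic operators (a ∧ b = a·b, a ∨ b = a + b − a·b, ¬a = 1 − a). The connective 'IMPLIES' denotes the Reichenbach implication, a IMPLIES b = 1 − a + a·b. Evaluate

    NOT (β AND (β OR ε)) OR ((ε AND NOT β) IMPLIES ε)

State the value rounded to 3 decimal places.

0.972

β OR ε = a + b − a·b on (0.4100, 0.8500) = 0.9115
β AND (β OR ε) = a·b on (0.4100, 0.9115) = 0.3737
NOT (β AND (β OR ε)) = 1 − 0.3737 = 0.6263
NOT β = 1 − 0.4100 = 0.5900
ε AND NOT β = a·b on (0.8500, 0.5900) = 0.5015
(ε AND NOT β) IMPLIES ε  [Reichenbach: 1 − a + a·b] with a=0.5015, b=0.8500 → 0.9248
NOT (β AND (β OR ε)) OR ((ε AND NOT β) IMPLIES ε) = a + b − a·b on (0.6263, 0.9248) = 0.9719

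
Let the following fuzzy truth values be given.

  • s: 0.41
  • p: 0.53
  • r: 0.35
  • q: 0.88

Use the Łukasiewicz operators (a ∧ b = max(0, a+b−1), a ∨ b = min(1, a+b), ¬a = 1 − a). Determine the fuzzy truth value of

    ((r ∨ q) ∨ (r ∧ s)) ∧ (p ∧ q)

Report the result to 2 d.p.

r ∨ q = min(1, a+b) on (0.35, 0.88) = 1.00
r ∧ s = max(0, a+b−1) on (0.35, 0.41) = 0.00
(r ∨ q) ∨ (r ∧ s) = min(1, a+b) on (1.00, 0.00) = 1.00
p ∧ q = max(0, a+b−1) on (0.53, 0.88) = 0.41
((r ∨ q) ∨ (r ∧ s)) ∧ (p ∧ q) = max(0, a+b−1) on (1.00, 0.41) = 0.41

0.41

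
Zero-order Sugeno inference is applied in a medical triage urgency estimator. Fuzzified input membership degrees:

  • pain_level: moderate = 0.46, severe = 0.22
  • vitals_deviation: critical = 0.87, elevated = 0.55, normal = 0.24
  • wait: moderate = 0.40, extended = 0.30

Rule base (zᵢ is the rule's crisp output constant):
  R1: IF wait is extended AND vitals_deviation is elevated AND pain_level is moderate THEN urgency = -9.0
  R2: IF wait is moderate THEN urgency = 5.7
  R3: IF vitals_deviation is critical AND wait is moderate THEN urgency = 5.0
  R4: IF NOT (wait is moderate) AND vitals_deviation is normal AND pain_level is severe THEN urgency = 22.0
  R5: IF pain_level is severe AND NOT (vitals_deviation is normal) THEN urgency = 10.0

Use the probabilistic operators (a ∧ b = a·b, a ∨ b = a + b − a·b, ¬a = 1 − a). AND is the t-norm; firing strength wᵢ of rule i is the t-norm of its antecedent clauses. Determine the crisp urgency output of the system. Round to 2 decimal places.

5.58

R1 (z=-9.0): extended=0.30, elevated=0.55, moderate=0.46; AND[a·b] → w = 0.0759
R2 (z=5.7): moderate=0.40 → w = 0.4000
R3 (z=5.0): critical=0.87, moderate=0.40; AND[a·b] → w = 0.3480
R4 (z=22.0): ¬moderate=1−0.40=0.60, normal=0.24, severe=0.22; AND[a·b] → w = 0.0317
R5 (z=10.0): severe=0.22, ¬normal=1−0.24=0.76; AND[a·b] → w = 0.1672
Weighted average = (0.0759·-9.0 + 0.4000·5.7 + 0.3480·5.0 + 0.0317·22.0 + 0.1672·10.0) / (0.0759 + 0.4000 + 0.3480 + 0.0317 + 0.1672)
  = 5.7059 / 1.0228 = 5.58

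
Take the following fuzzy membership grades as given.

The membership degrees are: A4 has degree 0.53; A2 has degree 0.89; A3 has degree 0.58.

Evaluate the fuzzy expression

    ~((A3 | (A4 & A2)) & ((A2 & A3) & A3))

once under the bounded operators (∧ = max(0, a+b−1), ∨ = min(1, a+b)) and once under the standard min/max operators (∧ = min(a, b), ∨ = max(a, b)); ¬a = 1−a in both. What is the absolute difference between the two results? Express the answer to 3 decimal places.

Under bounded:
  A4 & A2 = max(0, a+b−1) on (0.53, 0.89) = 0.42
  A3 | (A4 & A2) = min(1, a+b) on (0.58, 0.42) = 1.00
  A2 & A3 = max(0, a+b−1) on (0.89, 0.58) = 0.47
  (A2 & A3) & A3 = max(0, a+b−1) on (0.47, 0.58) = 0.05
  (A3 | (A4 & A2)) & ((A2 & A3) & A3) = max(0, a+b−1) on (1.00, 0.05) = 0.05
  ~((A3 | (A4 & A2)) & ((A2 & A3) & A3)) = 1 − 0.05 = 0.95
  → value = 0.9500
Under standard min/max:
  A4 & A2 = min(a, b) on (0.53, 0.89) = 0.53
  A3 | (A4 & A2) = max(a, b) on (0.58, 0.53) = 0.58
  A2 & A3 = min(a, b) on (0.89, 0.58) = 0.58
  (A2 & A3) & A3 = min(a, b) on (0.58, 0.58) = 0.58
  (A3 | (A4 & A2)) & ((A2 & A3) & A3) = min(a, b) on (0.58, 0.58) = 0.58
  ~((A3 | (A4 & A2)) & ((A2 & A3) & A3)) = 1 − 0.58 = 0.42
  → value = 0.4200
|0.9500 − 0.4200| = 0.530

0.530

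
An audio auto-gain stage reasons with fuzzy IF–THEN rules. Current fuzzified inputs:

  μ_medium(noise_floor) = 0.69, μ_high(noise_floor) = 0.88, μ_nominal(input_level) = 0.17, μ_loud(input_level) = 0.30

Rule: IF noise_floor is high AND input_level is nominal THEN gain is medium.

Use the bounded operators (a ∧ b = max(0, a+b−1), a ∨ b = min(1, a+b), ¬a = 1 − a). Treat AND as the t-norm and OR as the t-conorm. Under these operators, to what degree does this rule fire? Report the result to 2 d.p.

0.05

firing strength: high=0.88, nominal=0.17; AND[max(0, a+b−1)] → w = 0.05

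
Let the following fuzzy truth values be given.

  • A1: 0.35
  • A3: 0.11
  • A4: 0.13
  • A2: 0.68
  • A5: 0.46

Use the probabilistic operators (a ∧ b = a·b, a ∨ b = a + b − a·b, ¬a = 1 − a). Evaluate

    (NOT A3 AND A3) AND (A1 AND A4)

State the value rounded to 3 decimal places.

NOT A3 = 1 − 0.1100 = 0.8900
NOT A3 AND A3 = a·b on (0.8900, 0.1100) = 0.0979
A1 AND A4 = a·b on (0.3500, 0.1300) = 0.0455
(NOT A3 AND A3) AND (A1 AND A4) = a·b on (0.0979, 0.0455) = 0.0045

0.004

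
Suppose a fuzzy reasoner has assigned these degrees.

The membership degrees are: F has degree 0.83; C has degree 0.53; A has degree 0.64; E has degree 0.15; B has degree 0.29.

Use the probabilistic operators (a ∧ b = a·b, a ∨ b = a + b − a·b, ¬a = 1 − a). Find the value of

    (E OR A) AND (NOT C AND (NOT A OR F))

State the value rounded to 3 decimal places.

0.291

E OR A = a + b − a·b on (0.1500, 0.6400) = 0.6940
NOT C = 1 − 0.5300 = 0.4700
NOT A = 1 − 0.6400 = 0.3600
NOT A OR F = a + b − a·b on (0.3600, 0.8300) = 0.8912
NOT C AND (NOT A OR F) = a·b on (0.4700, 0.8912) = 0.4189
(E OR A) AND (NOT C AND (NOT A OR F)) = a·b on (0.6940, 0.4189) = 0.2907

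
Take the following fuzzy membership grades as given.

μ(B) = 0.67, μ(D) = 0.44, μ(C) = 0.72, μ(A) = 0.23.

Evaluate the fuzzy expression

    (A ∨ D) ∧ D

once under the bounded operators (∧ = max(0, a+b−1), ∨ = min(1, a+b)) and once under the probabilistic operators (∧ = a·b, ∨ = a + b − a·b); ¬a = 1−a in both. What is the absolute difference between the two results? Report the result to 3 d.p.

0.140

Under bounded:
  A ∨ D = min(1, a+b) on (0.23, 0.44) = 0.67
  (A ∨ D) ∧ D = max(0, a+b−1) on (0.67, 0.44) = 0.11
  → value = 0.1100
Under probabilistic:
  A ∨ D = a + b − a·b on (0.2300, 0.4400) = 0.5688
  (A ∨ D) ∧ D = a·b on (0.5688, 0.4400) = 0.2503
  → value = 0.2503
|0.1100 − 0.2503| = 0.140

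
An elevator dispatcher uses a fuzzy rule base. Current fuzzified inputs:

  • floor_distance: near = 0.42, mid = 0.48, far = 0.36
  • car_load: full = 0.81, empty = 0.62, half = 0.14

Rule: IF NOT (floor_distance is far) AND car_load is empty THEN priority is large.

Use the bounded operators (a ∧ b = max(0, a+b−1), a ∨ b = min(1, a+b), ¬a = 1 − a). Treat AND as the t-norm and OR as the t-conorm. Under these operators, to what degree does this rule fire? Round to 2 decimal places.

0.26

firing strength: ¬far=1−0.36=0.64, empty=0.62; AND[max(0, a+b−1)] → w = 0.26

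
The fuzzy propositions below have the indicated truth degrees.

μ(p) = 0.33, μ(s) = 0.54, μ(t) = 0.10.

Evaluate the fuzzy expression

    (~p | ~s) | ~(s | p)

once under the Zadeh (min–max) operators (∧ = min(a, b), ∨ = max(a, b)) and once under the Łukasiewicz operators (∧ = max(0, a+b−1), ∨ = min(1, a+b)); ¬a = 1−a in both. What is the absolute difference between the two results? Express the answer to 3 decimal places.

Under Zadeh (min–max):
  ~p = 1 − 0.33 = 0.67
  ~s = 1 − 0.54 = 0.46
  ~p | ~s = max(a, b) on (0.67, 0.46) = 0.67
  s | p = max(a, b) on (0.54, 0.33) = 0.54
  ~(s | p) = 1 − 0.54 = 0.46
  (~p | ~s) | ~(s | p) = max(a, b) on (0.67, 0.46) = 0.67
  → value = 0.6700
Under Łukasiewicz:
  ~p = 1 − 0.33 = 0.67
  ~s = 1 − 0.54 = 0.46
  ~p | ~s = min(1, a+b) on (0.67, 0.46) = 1.00
  s | p = min(1, a+b) on (0.54, 0.33) = 0.87
  ~(s | p) = 1 − 0.87 = 0.13
  (~p | ~s) | ~(s | p) = min(1, a+b) on (1.00, 0.13) = 1.00
  → value = 1.0000
|0.6700 − 1.0000| = 0.330

0.330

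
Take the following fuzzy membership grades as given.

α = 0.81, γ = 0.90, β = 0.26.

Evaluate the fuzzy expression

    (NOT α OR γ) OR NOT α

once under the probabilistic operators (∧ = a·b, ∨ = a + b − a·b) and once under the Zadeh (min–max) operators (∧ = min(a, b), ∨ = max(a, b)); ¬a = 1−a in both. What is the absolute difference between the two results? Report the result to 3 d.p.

0.034

Under probabilistic:
  NOT α = 1 − 0.8100 = 0.1900
  NOT α OR γ = a + b − a·b on (0.1900, 0.9000) = 0.9190
  NOT α = 1 − 0.8100 = 0.1900
  (NOT α OR γ) OR NOT α = a + b − a·b on (0.9190, 0.1900) = 0.9344
  → value = 0.9344
Under Zadeh (min–max):
  NOT α = 1 − 0.81 = 0.19
  NOT α OR γ = max(a, b) on (0.19, 0.90) = 0.90
  NOT α = 1 − 0.81 = 0.19
  (NOT α OR γ) OR NOT α = max(a, b) on (0.90, 0.19) = 0.90
  → value = 0.9000
|0.9344 − 0.9000| = 0.034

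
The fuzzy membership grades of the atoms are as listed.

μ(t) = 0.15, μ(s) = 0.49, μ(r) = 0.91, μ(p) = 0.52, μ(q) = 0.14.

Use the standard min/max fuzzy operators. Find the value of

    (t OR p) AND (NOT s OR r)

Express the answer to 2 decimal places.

t OR p = max(a, b) on (0.15, 0.52) = 0.52
NOT s = 1 − 0.49 = 0.51
NOT s OR r = max(a, b) on (0.51, 0.91) = 0.91
(t OR p) AND (NOT s OR r) = min(a, b) on (0.52, 0.91) = 0.52

0.52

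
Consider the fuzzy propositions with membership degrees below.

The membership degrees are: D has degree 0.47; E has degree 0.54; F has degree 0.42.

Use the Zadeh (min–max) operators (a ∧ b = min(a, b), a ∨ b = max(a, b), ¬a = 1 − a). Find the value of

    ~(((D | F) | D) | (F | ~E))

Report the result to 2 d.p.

D | F = max(a, b) on (0.47, 0.42) = 0.47
(D | F) | D = max(a, b) on (0.47, 0.47) = 0.47
~E = 1 − 0.54 = 0.46
F | ~E = max(a, b) on (0.42, 0.46) = 0.46
((D | F) | D) | (F | ~E) = max(a, b) on (0.47, 0.46) = 0.47
~(((D | F) | D) | (F | ~E)) = 1 − 0.47 = 0.53

0.53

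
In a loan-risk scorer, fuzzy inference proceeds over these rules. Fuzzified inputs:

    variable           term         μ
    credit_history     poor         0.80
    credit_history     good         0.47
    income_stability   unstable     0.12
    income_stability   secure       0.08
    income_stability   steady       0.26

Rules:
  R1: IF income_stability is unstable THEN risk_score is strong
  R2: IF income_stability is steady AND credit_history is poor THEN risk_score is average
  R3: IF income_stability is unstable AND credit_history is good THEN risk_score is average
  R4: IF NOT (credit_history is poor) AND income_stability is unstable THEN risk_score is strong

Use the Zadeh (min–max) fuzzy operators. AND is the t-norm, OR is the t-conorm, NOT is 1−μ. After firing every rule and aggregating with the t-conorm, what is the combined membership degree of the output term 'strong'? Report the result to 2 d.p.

0.12

R1: unstable=0.12 → w = 0.12
R2: steady=0.26, poor=0.80; AND[min(a, b)] → w = 0.26
R3: unstable=0.12, good=0.47; AND[min(a, b)] → w = 0.12
R4: ¬poor=1−0.80=0.20, unstable=0.12; AND[min(a, b)] → w = 0.12
Rules with consequent 'strong': {R1, R4} → strengths 0.12, 0.12
Aggregate via t-conorm [max(a, b)]: 0.12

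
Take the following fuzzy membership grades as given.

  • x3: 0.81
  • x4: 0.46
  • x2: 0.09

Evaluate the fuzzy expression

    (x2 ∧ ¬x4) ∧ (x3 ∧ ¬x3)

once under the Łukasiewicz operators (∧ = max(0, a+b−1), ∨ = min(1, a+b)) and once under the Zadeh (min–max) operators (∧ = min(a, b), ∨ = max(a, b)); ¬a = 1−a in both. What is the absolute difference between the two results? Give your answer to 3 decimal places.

0.090

Under Łukasiewicz:
  ¬x4 = 1 − 0.46 = 0.54
  x2 ∧ ¬x4 = max(0, a+b−1) on (0.09, 0.54) = 0.00
  ¬x3 = 1 − 0.81 = 0.19
  x3 ∧ ¬x3 = max(0, a+b−1) on (0.81, 0.19) = 0.00
  (x2 ∧ ¬x4) ∧ (x3 ∧ ¬x3) = max(0, a+b−1) on (0.00, 0.00) = 0.00
  → value = 0.0000
Under Zadeh (min–max):
  ¬x4 = 1 − 0.46 = 0.54
  x2 ∧ ¬x4 = min(a, b) on (0.09, 0.54) = 0.09
  ¬x3 = 1 − 0.81 = 0.19
  x3 ∧ ¬x3 = min(a, b) on (0.81, 0.19) = 0.19
  (x2 ∧ ¬x4) ∧ (x3 ∧ ¬x3) = min(a, b) on (0.09, 0.19) = 0.09
  → value = 0.0900
|0.0000 − 0.0900| = 0.090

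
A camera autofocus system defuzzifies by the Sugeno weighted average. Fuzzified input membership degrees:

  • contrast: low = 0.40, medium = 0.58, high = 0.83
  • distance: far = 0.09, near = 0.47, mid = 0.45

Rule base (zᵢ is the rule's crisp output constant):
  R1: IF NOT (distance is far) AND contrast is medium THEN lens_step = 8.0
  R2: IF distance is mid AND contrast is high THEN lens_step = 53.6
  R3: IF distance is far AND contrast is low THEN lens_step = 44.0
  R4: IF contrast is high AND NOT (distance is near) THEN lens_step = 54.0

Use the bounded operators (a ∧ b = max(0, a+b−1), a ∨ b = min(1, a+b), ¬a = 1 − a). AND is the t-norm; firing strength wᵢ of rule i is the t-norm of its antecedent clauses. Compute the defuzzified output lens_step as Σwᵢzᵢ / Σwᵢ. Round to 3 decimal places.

33.954

R1 (z=8.0): ¬far=1−0.09=0.91, medium=0.58; AND[max(0, a+b−1)] → w = 0.49
R2 (z=53.6): mid=0.45, high=0.83; AND[max(0, a+b−1)] → w = 0.28
R3 (z=44.0): far=0.09, low=0.40; AND[max(0, a+b−1)] → w = 0.00
R4 (z=54.0): high=0.83, ¬near=1−0.47=0.53; AND[max(0, a+b−1)] → w = 0.36
Weighted average = (0.49·8.0 + 0.28·53.6 + 0.00·44.0 + 0.36·54.0) / (0.49 + 0.28 + 0.00 + 0.36)
  = 38.3680 / 1.1300 = 33.954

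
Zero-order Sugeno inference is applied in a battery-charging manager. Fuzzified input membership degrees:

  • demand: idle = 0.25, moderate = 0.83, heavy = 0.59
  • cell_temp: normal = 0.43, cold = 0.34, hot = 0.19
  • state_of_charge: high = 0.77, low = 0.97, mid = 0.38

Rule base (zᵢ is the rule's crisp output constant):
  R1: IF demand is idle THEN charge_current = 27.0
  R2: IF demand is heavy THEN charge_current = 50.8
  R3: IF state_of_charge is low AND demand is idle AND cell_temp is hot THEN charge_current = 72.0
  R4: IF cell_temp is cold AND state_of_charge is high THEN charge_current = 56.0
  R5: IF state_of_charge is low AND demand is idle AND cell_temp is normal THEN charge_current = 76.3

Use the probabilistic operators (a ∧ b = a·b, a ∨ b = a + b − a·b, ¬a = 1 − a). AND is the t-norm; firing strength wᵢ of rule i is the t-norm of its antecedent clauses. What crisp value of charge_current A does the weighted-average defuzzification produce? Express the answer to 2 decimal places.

R1 (z=27.0): idle=0.25 → w = 0.2500
R2 (z=50.8): heavy=0.59 → w = 0.5900
R3 (z=72.0): low=0.97, idle=0.25, hot=0.19; AND[a·b] → w = 0.0461
R4 (z=56.0): cold=0.34, high=0.77; AND[a·b] → w = 0.2618
R5 (z=76.3): low=0.97, idle=0.25, normal=0.43; AND[a·b] → w = 0.1043
Weighted average = (0.2500·27.0 + 0.5900·50.8 + 0.0461·72.0 + 0.2618·56.0 + 0.1043·76.3) / (0.2500 + 0.5900 + 0.0461 + 0.2618 + 0.1043)
  = 62.6564 / 1.2522 = 50.04

50.04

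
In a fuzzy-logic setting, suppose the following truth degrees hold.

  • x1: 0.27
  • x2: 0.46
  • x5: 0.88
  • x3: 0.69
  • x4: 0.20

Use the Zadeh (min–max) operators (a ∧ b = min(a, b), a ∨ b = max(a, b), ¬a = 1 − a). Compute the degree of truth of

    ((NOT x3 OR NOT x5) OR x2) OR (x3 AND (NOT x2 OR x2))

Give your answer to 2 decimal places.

0.54

NOT x3 = 1 − 0.69 = 0.31
NOT x5 = 1 − 0.88 = 0.12
NOT x3 OR NOT x5 = max(a, b) on (0.31, 0.12) = 0.31
(NOT x3 OR NOT x5) OR x2 = max(a, b) on (0.31, 0.46) = 0.46
NOT x2 = 1 − 0.46 = 0.54
NOT x2 OR x2 = max(a, b) on (0.54, 0.46) = 0.54
x3 AND (NOT x2 OR x2) = min(a, b) on (0.69, 0.54) = 0.54
((NOT x3 OR NOT x5) OR x2) OR (x3 AND (NOT x2 OR x2)) = max(a, b) on (0.46, 0.54) = 0.54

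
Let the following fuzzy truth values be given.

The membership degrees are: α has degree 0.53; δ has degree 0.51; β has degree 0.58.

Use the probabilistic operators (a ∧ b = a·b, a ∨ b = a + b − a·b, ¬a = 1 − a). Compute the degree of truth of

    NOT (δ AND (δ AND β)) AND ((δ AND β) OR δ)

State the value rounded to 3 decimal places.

δ AND β = a·b on (0.5100, 0.5800) = 0.2958
δ AND (δ AND β) = a·b on (0.5100, 0.2958) = 0.1509
NOT (δ AND (δ AND β)) = 1 − 0.1509 = 0.8491
δ AND β = a·b on (0.5100, 0.5800) = 0.2958
(δ AND β) OR δ = a + b − a·b on (0.2958, 0.5100) = 0.6549
NOT (δ AND (δ AND β)) AND ((δ AND β) OR δ) = a·b on (0.8491, 0.6549) = 0.5561

0.556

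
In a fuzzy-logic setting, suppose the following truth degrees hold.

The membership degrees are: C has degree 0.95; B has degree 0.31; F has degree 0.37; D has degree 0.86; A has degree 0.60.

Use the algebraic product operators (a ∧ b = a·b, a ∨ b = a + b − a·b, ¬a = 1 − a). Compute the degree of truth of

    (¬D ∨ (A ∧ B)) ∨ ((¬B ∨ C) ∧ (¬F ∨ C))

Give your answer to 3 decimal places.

0.976

¬D = 1 − 0.8600 = 0.1400
A ∧ B = a·b on (0.6000, 0.3100) = 0.1860
¬D ∨ (A ∧ B) = a + b − a·b on (0.1400, 0.1860) = 0.3000
¬B = 1 − 0.3100 = 0.6900
¬B ∨ C = a + b − a·b on (0.6900, 0.9500) = 0.9845
¬F = 1 − 0.3700 = 0.6300
¬F ∨ C = a + b − a·b on (0.6300, 0.9500) = 0.9815
(¬B ∨ C) ∧ (¬F ∨ C) = a·b on (0.9845, 0.9815) = 0.9663
(¬D ∨ (A ∧ B)) ∨ ((¬B ∨ C) ∧ (¬F ∨ C)) = a + b − a·b on (0.3000, 0.9663) = 0.9764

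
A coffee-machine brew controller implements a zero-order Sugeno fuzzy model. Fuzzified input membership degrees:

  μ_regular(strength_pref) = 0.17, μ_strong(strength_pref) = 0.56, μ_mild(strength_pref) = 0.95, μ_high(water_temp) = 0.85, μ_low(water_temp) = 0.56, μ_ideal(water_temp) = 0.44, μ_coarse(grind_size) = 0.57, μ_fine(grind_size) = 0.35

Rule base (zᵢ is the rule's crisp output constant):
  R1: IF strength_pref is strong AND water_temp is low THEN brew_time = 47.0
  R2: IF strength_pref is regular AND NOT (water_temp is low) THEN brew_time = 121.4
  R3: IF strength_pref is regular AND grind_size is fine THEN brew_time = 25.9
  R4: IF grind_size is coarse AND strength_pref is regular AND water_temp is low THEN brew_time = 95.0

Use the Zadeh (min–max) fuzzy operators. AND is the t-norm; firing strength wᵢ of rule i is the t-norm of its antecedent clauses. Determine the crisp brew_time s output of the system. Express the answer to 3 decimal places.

63.094

R1 (z=47.0): strong=0.56, low=0.56; AND[min(a, b)] → w = 0.56
R2 (z=121.4): regular=0.17, ¬low=1−0.56=0.44; AND[min(a, b)] → w = 0.17
R3 (z=25.9): regular=0.17, fine=0.35; AND[min(a, b)] → w = 0.17
R4 (z=95.0): coarse=0.57, regular=0.17, low=0.56; AND[min(a, b)] → w = 0.17
Weighted average = (0.56·47.0 + 0.17·121.4 + 0.17·25.9 + 0.17·95.0) / (0.56 + 0.17 + 0.17 + 0.17)
  = 67.5110 / 1.0700 = 63.094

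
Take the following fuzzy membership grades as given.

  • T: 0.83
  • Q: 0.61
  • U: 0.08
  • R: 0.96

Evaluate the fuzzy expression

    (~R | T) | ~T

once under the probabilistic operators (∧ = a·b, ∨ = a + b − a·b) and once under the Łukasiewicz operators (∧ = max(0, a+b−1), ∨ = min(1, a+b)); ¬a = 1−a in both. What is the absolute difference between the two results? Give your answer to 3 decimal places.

Under probabilistic:
  ~R = 1 − 0.9600 = 0.0400
  ~R | T = a + b − a·b on (0.0400, 0.8300) = 0.8368
  ~T = 1 − 0.8300 = 0.1700
  (~R | T) | ~T = a + b − a·b on (0.8368, 0.1700) = 0.8645
  → value = 0.8645
Under Łukasiewicz:
  ~R = 1 − 0.96 = 0.04
  ~R | T = min(1, a+b) on (0.04, 0.83) = 0.87
  ~T = 1 − 0.83 = 0.17
  (~R | T) | ~T = min(1, a+b) on (0.87, 0.17) = 1.00
  → value = 1.0000
|0.8645 − 1.0000| = 0.135

0.135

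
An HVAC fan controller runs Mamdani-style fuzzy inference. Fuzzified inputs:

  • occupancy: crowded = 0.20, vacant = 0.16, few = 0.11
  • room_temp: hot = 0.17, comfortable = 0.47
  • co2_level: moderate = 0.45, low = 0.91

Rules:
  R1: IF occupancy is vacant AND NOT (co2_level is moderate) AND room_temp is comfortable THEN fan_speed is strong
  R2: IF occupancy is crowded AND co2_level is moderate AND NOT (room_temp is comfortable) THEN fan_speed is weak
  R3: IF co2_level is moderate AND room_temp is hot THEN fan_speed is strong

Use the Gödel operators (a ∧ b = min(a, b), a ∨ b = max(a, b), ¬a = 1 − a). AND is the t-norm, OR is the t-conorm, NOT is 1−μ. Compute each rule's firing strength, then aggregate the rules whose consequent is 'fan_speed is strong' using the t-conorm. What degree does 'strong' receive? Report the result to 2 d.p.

0.17

R1: vacant=0.16, ¬moderate=1−0.45=0.55, comfortable=0.47; AND[min(a, b)] → w = 0.16
R2: crowded=0.20, moderate=0.45, ¬comfortable=1−0.47=0.53; AND[min(a, b)] → w = 0.20
R3: moderate=0.45, hot=0.17; AND[min(a, b)] → w = 0.17
Rules with consequent 'strong': {R1, R3} → strengths 0.16, 0.17
Aggregate via t-conorm [max(a, b)]: 0.17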